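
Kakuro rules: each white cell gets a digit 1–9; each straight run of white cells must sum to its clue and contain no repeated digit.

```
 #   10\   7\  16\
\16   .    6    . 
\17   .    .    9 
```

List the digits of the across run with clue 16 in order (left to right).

3 6 7

16 in 2 cells must be {7,9}.
R1C3 = 16 − 9 = 7 completes the 16 down.
R2C2 = 7 − 6 = 1 completes the 7 down.
R1C1 = 16 − 13 = 3 completes the 16 across.
R2C1 = 17 − 10 = 7 completes the 17 across.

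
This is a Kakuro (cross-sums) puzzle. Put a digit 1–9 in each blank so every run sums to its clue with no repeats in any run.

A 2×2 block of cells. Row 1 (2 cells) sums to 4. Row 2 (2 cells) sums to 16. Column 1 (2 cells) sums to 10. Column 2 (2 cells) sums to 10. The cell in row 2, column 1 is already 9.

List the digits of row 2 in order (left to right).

9, 7

4 in 2 cells must be {1,3}; 16 in 2 cells must be {7,9}.
(1,1) = 10 − 9 = 1 completes the 10 down.
(1,2) = 4 − 1 = 3 completes the 4 across.
(2,2) = 16 − 9 = 7 completes the 16 across.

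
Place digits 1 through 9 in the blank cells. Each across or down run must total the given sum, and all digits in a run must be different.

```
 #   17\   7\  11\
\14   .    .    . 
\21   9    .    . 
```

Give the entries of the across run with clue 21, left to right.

9 5 7

17 in 2 cells must be {8,9}.
R1C1 = 17 − 9 = 8 completes the 17 down.
Nothing is forced directly, so branch on R2C2, whose candidates are 4 or 5. If R2C2 = 4: then R1C2 would have to be in {1,2,4,5} for the 14 across but in {3} for the 7 down — contradiction. So R2C2 = 5.
R1C2 = 7 − 5 = 2 completes the 7 down.
R1C3 = 14 − 10 = 4 completes the 14 across.
R2C3 = 21 − 14 = 7 completes the 21 across.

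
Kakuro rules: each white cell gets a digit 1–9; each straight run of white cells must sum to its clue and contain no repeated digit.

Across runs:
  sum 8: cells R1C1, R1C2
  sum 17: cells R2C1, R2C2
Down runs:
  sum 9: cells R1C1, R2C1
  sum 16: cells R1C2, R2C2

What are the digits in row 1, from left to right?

1 7

17 in 2 cells must be {8,9}; 16 in 2 cells must be {7,9}.
The 8 across and the 16 down share only 7, so R1C2 = 7.
The 17 across and the 9 down share only 8, so R2C1 = 8.
R2C2 = 17 − 8 = 9 completes the 17 across.
R1C1 = 8 − 7 = 1 completes the 8 across.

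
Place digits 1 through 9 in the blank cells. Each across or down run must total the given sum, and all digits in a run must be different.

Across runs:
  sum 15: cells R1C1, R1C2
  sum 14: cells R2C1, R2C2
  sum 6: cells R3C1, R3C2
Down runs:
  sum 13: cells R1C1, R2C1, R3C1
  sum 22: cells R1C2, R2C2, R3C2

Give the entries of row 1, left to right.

7, 8

The 6 across and the 22 down share only 5, so R3C2 = 5.
R3C1 = 6 − 5 = 1 completes the 6 across.
Nothing is forced directly, so branch on R1C2, whose candidates are 8 or 9. If R1C2 = 9: then R1C1 would have to be in {6} for the 15 across but in {3,4,5,7,8,9} for the 13 down — contradiction. So R1C2 = 8.
R1C1 = 15 − 8 = 7 completes the 15 across.
R2C1 = 13 − 8 = 5 completes the 13 down.
R2C2 = 14 − 5 = 9 completes the 14 across.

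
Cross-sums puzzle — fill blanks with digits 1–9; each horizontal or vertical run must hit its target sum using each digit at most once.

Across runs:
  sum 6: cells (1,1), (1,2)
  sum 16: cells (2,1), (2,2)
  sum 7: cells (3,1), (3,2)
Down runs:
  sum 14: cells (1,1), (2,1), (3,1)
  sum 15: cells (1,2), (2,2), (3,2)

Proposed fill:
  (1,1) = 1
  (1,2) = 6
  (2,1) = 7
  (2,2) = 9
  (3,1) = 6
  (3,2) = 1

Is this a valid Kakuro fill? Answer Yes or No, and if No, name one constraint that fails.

No — the across run (1,1)–(1,2) sums to 7, not 6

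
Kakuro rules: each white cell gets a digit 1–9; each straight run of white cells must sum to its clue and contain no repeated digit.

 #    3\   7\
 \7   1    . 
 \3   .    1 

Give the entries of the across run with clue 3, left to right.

3 in 2 cells must be {1,2}.
R1C2 = 7 − 1 = 6 completes the 7 across.
R2C1 = 3 − 1 = 2 completes the 3 across.

2 1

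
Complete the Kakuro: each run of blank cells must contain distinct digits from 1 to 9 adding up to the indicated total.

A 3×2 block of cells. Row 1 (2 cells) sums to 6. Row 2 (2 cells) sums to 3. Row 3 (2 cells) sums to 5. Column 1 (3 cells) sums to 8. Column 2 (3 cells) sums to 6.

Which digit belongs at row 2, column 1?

3 in 2 cells must be {1,2}; 6 in 3 cells must be {1,2,3}.
Nothing is forced directly, so branch on (1,2), whose candidates are 1 or 2. If (1,2) = 2: that forces (1,1) = 4, (2,1) = 1, after which (2,2) would have to be in {2} for the 3 across but in {1,3} for the 6 down — contradiction. So (1,2) = 1.
(1,1) = 6 − 1 = 5 completes the 6 across.
Given what's placed, (2,2) must be 2 to fit the 3 across and 6 down.
(3,2) = 6 − 3 = 3 completes the 6 down.
(2,1) = 3 − 2 = 1 completes the 3 across.
(3,1) = 5 − 3 = 2 completes the 5 across.

1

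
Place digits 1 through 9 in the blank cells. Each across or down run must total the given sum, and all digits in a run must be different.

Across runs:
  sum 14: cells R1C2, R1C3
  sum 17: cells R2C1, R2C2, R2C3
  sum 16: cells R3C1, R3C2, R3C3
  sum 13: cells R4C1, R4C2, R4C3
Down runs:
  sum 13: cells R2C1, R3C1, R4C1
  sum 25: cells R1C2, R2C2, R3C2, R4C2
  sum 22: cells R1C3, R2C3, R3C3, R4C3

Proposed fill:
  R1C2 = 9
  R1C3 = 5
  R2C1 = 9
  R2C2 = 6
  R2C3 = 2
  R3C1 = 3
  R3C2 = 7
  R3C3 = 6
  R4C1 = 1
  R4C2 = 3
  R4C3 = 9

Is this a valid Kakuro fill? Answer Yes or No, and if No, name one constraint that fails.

Across: 9+5=14; 9+6+2=17; 3+7+6=16; 1+3+9=13. Down: 9+3+1=13; 9+6+7+3=25; 5+2+6+9=22. No digit repeats within any run.

Yes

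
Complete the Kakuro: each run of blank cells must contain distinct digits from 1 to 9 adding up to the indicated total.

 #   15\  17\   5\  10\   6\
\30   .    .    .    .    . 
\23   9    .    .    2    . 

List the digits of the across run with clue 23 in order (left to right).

17 in 2 cells must be {8,9}.
R1C1 = 15 − 9 = 6 completes the 15 down.
R1C4 = 10 − 2 = 8 completes the 10 down.
Given what's placed, R2C2 must be 8 to fit the 23 across and 17 down.
Given what's placed, R2C5 must be 1 to fit the 23 across and 6 down.
R1C2 = 17 − 8 = 9 completes the 17 down.
R1C5 = 6 − 1 = 5 completes the 6 down.
R2C3 = 23 − 20 = 3 completes the 23 across.

9 8 3 2 1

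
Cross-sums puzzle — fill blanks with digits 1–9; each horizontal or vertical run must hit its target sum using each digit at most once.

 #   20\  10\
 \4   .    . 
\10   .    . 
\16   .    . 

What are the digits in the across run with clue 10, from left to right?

8 2

4 in 2 cells must be {1,3}; 16 in 2 cells must be {7,9}.
The 4 across and the 20 down share only 3, so R1C1 = 3.
R1C2 = 4 − 3 = 1 completes the 4 across.
Given what's placed, R3C1 must be 9 to fit the 16 across and 20 down.
R3C2 = 16 − 9 = 7 completes the 16 across.
R2C1 = 20 − 12 = 8 completes the 20 down.
R2C2 = 10 − 8 = 2 completes the 10 across.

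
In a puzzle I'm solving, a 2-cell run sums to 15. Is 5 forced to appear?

No

Counterexample: {6,9} sums to 15 without using 5.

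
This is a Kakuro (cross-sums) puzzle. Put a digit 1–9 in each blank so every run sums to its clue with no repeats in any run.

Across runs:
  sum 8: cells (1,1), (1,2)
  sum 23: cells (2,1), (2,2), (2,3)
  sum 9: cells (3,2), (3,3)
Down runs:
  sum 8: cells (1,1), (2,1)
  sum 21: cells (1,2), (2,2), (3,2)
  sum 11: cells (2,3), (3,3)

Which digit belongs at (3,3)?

23 in 3 cells must be {6,8,9}.
The 23 across and the 8 down share only 6, so (2,1) = 6.
(1,1) = 8 − 6 = 2 completes the 8 down.
(1,2) = 8 − 2 = 6 completes the 8 across.
(2,2) = 8: the only remaining digit allowed by both the 23 across and the 21 down.
(2,3) = 23 − 14 = 9 completes the 23 across.
(3,2) = 21 − 14 = 7 completes the 21 down.
(3,3) = 9 − 7 = 2 completes the 9 across.

2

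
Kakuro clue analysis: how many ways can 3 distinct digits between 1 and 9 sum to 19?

5

3 distinct digits from 1–9 sum between 6 and 24.
Enumerating: {2,8,9}, {3,7,9}, {4,6,9}, {4,7,8}, {5,6,8}.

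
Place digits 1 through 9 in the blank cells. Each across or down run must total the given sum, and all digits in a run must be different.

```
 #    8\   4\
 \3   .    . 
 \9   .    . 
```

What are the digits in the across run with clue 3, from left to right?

2 1

3 in 2 cells must be {1,2}; 4 in 2 cells must be {1,3}.
The 3 across and the 4 down share only 1, so R1C2 = 1.
R2C2 = 4 − 1 = 3 completes the 4 down.
R1C1 = 3 − 1 = 2 completes the 3 across.
R2C1 = 9 − 3 = 6 completes the 9 across.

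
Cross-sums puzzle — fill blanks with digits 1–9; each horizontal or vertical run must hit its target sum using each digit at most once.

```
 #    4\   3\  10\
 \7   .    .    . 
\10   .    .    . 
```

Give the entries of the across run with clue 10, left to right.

7 in 3 cells must be {1,2,4}; 4 in 2 cells must be {1,3}; 3 in 2 cells must be {1,2}.
The 7 across and the 4 down share only 1, so R1C1 = 1.
Given what's placed, R1C2 must be 2 to fit the 7 across and 3 down.
R1C3 = 7 − 3 = 4 completes the 7 across.
R2C1 = 4 − 1 = 3 completes the 4 down.
R2C2 = 3 − 2 = 1 completes the 3 down.
R2C3 = 10 − 4 = 6 completes the 10 across.

3 1 6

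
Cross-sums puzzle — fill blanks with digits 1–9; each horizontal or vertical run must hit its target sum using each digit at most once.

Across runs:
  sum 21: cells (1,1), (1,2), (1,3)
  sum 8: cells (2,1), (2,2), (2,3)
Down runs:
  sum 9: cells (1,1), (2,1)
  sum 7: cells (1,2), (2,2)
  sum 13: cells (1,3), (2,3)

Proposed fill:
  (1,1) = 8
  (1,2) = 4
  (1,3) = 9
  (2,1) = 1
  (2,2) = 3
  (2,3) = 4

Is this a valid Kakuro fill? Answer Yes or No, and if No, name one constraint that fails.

Yes

Across: 8+4+9=21; 1+3+4=8. Down: 8+1=9; 4+3=7; 9+4=13. No digit repeats within any run.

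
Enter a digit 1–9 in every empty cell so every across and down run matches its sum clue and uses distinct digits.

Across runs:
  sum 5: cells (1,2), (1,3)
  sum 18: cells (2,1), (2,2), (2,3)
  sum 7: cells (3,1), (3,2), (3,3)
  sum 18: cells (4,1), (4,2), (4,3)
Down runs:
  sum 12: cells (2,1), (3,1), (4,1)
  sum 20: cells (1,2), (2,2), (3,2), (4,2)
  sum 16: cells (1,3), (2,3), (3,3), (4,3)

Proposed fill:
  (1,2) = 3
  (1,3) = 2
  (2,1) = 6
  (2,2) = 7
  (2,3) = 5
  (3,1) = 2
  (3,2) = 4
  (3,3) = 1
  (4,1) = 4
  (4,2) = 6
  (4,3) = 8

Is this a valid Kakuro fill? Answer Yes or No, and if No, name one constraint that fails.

Yes

Across: 3+2=5; 6+7+5=18; 2+4+1=7; 4+6+8=18. Down: 6+2+4=12; 3+7+4+6=20; 2+5+1+8=16. No digit repeats within any run.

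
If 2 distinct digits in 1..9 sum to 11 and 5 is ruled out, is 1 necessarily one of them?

Counterexample: {2,9} sums to 11 under that restriction without using 1.

No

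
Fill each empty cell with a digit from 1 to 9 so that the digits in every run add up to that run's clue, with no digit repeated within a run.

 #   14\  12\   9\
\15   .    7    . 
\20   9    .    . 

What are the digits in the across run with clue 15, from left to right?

5 7 3

R1C1 = 14 − 9 = 5 completes the 14 down.
R1C3 = 15 − 12 = 3 completes the 15 across.
R2C2 = 12 − 7 = 5 completes the 12 down.
R2C3 = 20 − 14 = 6 completes the 20 across.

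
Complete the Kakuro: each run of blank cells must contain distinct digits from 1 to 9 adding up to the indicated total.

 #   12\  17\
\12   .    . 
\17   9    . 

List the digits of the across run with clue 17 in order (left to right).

17 in 2 cells must be {8,9}.
R1C1 = 12 − 9 = 3 completes the 12 down.
R1C2 = 12 − 3 = 9 completes the 12 across.
R2C2 = 17 − 9 = 8 completes the 17 across.

9 8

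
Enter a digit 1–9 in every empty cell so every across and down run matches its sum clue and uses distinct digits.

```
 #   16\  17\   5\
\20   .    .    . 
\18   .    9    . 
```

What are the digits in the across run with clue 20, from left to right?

9, 8, 3

16 in 2 cells must be {7,9}; 17 in 2 cells must be {8,9}.
R1C2 = 17 − 9 = 8 completes the 17 down.
R1C3 = 3: the only remaining digit allowed by both the 20 across and the 5 down.
Given what's placed, R2C1 must be 7 to fit the 18 across and 16 down.
R2C3 = 18 − 16 = 2 completes the 18 across.
R1C1 = 20 − 11 = 9 completes the 20 across.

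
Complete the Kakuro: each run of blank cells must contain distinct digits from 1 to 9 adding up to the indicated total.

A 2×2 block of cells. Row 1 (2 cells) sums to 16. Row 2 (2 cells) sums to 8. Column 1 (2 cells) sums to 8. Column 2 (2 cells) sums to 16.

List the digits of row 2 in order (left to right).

16 in 2 cells must be {7,9}.
The 16 across and the 8 down share only 7, so (1,1) = 7.
(1,2) = 16 − 7 = 9 completes the 16 across.
(2,1) = 8 − 7 = 1 completes the 8 down.
(2,2) = 8 − 1 = 7 completes the 8 across.

1 7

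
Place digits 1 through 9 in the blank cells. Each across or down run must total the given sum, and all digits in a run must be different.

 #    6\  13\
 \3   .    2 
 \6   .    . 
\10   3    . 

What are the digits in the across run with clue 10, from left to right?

3 7

3 in 2 cells must be {1,2}; 6 in 3 cells must be {1,2,3}.
R1C1 = 3 − 2 = 1 completes the 3 across.
R2C1 = 6 − 4 = 2 completes the 6 down.
R2C2 = 6 − 2 = 4 completes the 6 across.
R3C2 = 10 − 3 = 7 completes the 10 across.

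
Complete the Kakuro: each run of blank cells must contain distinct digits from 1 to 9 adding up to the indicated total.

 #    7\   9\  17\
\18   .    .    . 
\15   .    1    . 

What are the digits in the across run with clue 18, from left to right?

1 8 9

17 in 2 cells must be {8,9}.
R1C2 = 9 − 1 = 8 completes the 9 down.
R1C3 = 9: the only remaining digit allowed by both the 18 across and the 17 down.
R2C3 = 17 − 9 = 8 completes the 17 down.
R1C1 = 18 − 17 = 1 completes the 18 across.
R2C1 = 15 − 9 = 6 completes the 15 across.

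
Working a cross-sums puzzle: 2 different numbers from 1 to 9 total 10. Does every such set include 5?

Counterexample: {1,9} sums to 10 without using 5.

No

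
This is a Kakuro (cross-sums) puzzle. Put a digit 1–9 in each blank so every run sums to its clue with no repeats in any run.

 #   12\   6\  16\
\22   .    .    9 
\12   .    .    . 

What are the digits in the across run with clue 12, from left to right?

4 1 7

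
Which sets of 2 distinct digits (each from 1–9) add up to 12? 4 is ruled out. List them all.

{3,9}; {5,7}

2 distinct digits from 1–9 sum between 3 and 17.
Dropping sets that contain 4.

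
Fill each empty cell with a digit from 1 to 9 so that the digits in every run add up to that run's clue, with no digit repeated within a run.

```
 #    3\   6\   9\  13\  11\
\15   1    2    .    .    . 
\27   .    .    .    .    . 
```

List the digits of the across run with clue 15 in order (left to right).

1 2 3 5 4

15 in 5 cells must be {1,2,3,4,5}; 3 in 2 cells must be {1,2}.
R2C1 = 3 − 1 = 2 completes the 3 down.
R2C2 = 6 − 2 = 4 completes the 6 down.
Nothing is forced directly, so branch on R1C3, whose candidates are 3 or 4 or 5. If R1C3 = 4: that forces R1C4 = 5, R1C5 = 3, R2C3 = 5, after which R2C4 would have to be in {7,9} for the 27 across but in {8} for the 13 down — contradiction. If R1C3 = 5: that forces R1C4 = 4, R1C5 = 3, after which R2C3 would have to be in {5,6,7,8,9} for the 27 across but in {4} for the 9 down — contradiction. So R1C3 = 3.
R2C3 = 9 − 3 = 6 completes the 9 down.
No cell is forced outright now. R2C4 can only be 7 or 8 (the digits allowed by both its 27 across and its 13 down). If R2C4 = 7: then R1C4 would have to be in {4,5} for the 15 across but in {6} for the 13 down — contradiction. So R2C4 = 8.
R1C4 = 13 − 8 = 5 completes the 13 down.
R1C5 = 15 − 11 = 4 completes the 15 across.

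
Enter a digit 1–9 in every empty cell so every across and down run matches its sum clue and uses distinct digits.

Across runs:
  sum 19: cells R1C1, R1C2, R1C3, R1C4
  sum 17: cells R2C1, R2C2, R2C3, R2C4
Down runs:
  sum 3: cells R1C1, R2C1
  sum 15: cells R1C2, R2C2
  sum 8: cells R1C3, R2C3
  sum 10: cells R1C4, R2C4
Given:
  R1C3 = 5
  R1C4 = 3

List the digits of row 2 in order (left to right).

3 in 2 cells must be {1,2}.
R1C1 = 2: the only remaining digit allowed by both the 19 across and the 3 down.
R1C2 = 19 − 10 = 9 completes the 19 across.
R2C1 = 3 − 2 = 1 completes the 3 down.
R2C2 = 15 − 9 = 6 completes the 15 down.
R2C3 = 8 − 5 = 3 completes the 8 down.
R2C4 = 17 − 10 = 7 completes the 17 across.

1 6 3 7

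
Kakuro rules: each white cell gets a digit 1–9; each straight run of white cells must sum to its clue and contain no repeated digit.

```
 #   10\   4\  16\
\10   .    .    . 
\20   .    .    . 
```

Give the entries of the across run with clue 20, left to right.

4 in 2 cells must be {1,3}; 16 in 2 cells must be {7,9}.
The 10 across and the 16 down share only 7, so R1C3 = 7.
The 20 across and the 4 down share only 3, so R2C2 = 3.
R2C3 = 16 − 7 = 9 completes the 16 down.
R1C2 = 4 − 3 = 1 completes the 4 down.
R2C1 = 20 − 12 = 8 completes the 20 across.
R1C1 = 10 − 8 = 2 completes the 10 across.

8 3 9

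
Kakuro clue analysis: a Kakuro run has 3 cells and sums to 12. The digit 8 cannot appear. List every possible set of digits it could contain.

{1,2,9}; {1,4,7}; {1,5,6}; {2,3,7}; {2,4,6}; {3,4,5}

3 distinct digits from 1–9 sum between 6 and 24.
Dropping sets that contain 8.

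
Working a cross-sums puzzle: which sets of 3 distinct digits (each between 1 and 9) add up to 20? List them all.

{3,8,9}; {4,7,9}; {5,6,9}; {5,7,8}

3 distinct digits from 1–9 sum between 6 and 24.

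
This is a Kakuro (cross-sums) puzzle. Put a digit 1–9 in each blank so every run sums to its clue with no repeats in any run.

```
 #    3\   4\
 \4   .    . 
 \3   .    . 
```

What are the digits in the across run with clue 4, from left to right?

1, 3

4 in 2 cells must be {1,3}; 3 in 2 cells must be {1,2}.
The 4 across and the 3 down share only 1, so R1C1 = 1.
R1C2 = 4 − 1 = 3 completes the 4 across.
R2C1 = 3 − 1 = 2 completes the 3 down.
R2C2 = 3 − 2 = 1 completes the 3 across.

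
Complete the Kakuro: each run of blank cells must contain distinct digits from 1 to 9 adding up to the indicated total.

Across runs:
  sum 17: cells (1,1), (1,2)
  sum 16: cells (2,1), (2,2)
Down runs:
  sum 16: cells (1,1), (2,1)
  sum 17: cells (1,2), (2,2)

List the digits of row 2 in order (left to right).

17 in 2 cells must be {8,9}; 16 in 2 cells must be {7,9}.
The 17 across and the 16 down share only 9, so (1,1) = 9.
(1,2) = 17 − 9 = 8 completes the 17 across.
(2,1) = 16 − 9 = 7 completes the 16 down.
(2,2) = 16 − 7 = 9 completes the 16 across.

7 9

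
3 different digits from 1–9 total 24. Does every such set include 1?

The only way to make 24 from 3 distinct digits is {7,8,9}, which does not contain 1.

No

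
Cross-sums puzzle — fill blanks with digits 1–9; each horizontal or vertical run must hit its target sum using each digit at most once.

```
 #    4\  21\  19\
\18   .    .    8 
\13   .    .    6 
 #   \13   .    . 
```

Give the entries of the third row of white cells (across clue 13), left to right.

8 5

4 in 2 cells must be {1,3}.
Given what's placed, R2C1 must be 3 to fit the 13 across and 4 down.
R2C2 = 13 − 9 = 4 completes the 13 across.
R3C3 = 19 − 14 = 5 completes the 19 down.
R1C1 = 4 − 3 = 1 completes the 4 down.
R1C2 = 18 − 9 = 9 completes the 18 across.
R3C2 = 13 − 5 = 8 completes the 13 across.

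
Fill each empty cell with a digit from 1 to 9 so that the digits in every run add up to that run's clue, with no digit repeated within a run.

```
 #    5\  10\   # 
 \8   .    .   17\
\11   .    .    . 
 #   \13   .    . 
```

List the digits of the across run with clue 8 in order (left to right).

3 5

17 in 2 cells must be {8,9}.
The 11 across and the 17 down share only 8, so R2C3 = 8.
R3C3 = 17 − 8 = 9 completes the 17 down.
R3C2 = 13 − 9 = 4 completes the 13 across.
R2C2 = 1: the only remaining digit allowed by both the 11 across and the 10 down.
R1C2 = 10 − 5 = 5 completes the 10 down.
R2C1 = 11 − 9 = 2 completes the 11 across.
R1C1 = 8 − 5 = 3 completes the 8 across.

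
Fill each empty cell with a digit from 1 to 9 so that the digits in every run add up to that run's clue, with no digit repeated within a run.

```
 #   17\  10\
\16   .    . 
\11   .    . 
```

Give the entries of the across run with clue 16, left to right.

9 7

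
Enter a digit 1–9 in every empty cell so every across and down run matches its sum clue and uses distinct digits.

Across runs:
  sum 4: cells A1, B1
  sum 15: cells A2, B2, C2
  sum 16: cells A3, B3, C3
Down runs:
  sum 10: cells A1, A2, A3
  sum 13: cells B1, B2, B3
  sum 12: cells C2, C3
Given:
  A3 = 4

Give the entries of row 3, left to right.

4 in 2 cells must be {1,3}.
Given what's placed, A1 must be 1 to fit the 4 across and 10 down.
B1 = 4 − 1 = 3 completes the 4 across.
A2 = 10 − 5 = 5 completes the 10 down.
B3 = 9: the only remaining digit allowed by both the 16 across and the 13 down.
C3 = 16 − 13 = 3 completes the 16 across.
B2 = 13 − 12 = 1 completes the 13 down.
C2 = 15 − 6 = 9 completes the 15 across.

4 9 3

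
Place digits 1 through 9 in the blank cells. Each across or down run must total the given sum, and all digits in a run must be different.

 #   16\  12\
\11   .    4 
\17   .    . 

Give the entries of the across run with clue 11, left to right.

7 4

17 in 2 cells must be {8,9}; 16 in 2 cells must be {7,9}.
R1C1 = 11 − 4 = 7 completes the 11 across.
R2C1 = 16 − 7 = 9 completes the 16 down.
R2C2 = 17 − 9 = 8 completes the 17 across.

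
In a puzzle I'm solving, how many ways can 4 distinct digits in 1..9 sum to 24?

8

4 distinct digits from 1–9 sum between 10 and 30.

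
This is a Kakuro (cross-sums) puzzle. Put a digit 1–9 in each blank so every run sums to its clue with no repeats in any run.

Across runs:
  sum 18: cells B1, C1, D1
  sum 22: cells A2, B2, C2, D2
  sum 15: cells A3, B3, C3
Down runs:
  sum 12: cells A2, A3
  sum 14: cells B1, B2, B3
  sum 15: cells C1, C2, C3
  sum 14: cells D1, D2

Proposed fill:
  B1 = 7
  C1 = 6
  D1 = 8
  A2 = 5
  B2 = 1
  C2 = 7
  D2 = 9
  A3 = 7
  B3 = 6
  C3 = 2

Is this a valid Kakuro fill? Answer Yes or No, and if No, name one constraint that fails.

No — the across run B1–D1 sums to 21, not 18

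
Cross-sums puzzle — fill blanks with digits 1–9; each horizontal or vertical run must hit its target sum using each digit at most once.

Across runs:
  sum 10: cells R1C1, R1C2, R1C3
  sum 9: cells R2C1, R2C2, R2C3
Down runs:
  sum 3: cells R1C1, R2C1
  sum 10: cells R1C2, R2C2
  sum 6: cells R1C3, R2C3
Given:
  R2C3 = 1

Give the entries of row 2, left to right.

3 in 2 cells must be {1,2}.
R1C3 = 6 − 1 = 5 completes the 6 down.
Given what's placed, R2C1 must be 2 to fit the 9 across and 3 down.
R2C2 = 9 − 3 = 6 completes the 9 across.
R1C1 = 3 − 2 = 1 completes the 3 down.
R1C2 = 10 − 6 = 4 completes the 10 across.

2 6 1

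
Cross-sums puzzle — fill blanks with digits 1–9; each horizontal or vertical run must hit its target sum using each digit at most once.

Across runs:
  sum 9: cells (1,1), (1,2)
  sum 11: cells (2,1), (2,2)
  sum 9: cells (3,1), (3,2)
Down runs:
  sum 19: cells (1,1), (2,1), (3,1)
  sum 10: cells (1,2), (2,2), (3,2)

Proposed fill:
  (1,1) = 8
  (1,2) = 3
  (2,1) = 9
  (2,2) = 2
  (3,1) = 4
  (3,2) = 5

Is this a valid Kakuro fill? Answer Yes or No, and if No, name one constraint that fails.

No — the across run (1,1)–(1,2) sums to 11, not 9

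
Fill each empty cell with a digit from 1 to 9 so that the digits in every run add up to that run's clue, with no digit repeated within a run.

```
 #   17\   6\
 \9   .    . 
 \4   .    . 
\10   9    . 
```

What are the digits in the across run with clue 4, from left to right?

1 3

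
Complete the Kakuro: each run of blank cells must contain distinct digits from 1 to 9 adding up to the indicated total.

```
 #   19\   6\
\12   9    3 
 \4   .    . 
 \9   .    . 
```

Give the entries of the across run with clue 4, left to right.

4 in 2 cells must be {1,3}; 6 in 3 cells must be {1,2,3}.
R2C1 = 3: the only remaining digit allowed by both the 4 across and the 19 down.
R2C2 = 4 − 3 = 1 completes the 4 across.
R3C1 = 19 − 12 = 7 completes the 19 down.
R3C2 = 9 − 7 = 2 completes the 9 across.

3 1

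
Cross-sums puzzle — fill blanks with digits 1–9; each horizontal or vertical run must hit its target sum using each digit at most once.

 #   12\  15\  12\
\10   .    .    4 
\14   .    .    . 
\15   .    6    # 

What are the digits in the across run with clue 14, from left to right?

R2C3 = 12 − 4 = 8 completes the 12 down.
R3C1 = 15 − 6 = 9 completes the 15 across.
Given what's placed, R1C1 must be 1 to fit the 10 across and 12 down.
R1C2 = 10 − 5 = 5 completes the 10 across.
R2C1 = 12 − 10 = 2 completes the 12 down.
R2C2 = 14 − 10 = 4 completes the 14 across.

2 4 8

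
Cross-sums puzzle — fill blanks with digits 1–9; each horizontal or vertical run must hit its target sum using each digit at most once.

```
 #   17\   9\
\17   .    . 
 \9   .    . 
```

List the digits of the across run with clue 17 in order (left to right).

9, 8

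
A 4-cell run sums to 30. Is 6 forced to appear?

Yes

The only way to make 30 from 4 distinct digits is {6,7,8,9}, which contains 6.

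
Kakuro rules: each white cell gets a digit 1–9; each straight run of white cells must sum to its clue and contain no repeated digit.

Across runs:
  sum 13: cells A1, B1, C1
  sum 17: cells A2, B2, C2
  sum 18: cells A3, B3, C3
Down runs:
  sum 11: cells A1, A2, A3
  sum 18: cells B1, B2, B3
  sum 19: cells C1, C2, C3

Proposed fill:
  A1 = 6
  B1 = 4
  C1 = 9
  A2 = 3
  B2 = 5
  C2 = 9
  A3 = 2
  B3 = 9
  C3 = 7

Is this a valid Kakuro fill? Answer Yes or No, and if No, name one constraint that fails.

No — the down run C1–C3 sums to 25, not 19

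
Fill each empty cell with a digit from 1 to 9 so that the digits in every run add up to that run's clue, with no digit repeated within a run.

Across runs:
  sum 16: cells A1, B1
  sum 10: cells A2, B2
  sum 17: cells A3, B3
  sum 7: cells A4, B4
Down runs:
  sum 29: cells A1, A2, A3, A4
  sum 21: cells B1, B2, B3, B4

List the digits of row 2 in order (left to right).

7 3

16 in 2 cells must be {7,9}; 17 in 2 cells must be {8,9}; 29 in 4 cells must be {5,7,8,9}.
Only 5 fits A4 under both its across sum 7 and down sum 29.
B4 = 7 − 5 = 2 completes the 7 across.
Nothing is forced directly, so branch on A1, whose candidates are 7 or 9. If A1 = 7: that forces B1 = 9, after which B3 would have to be in {8,9} for the 17 across but in {3,4,6,7} for the 21 down — contradiction. So A1 = 9.
B1 = 16 − 9 = 7 completes the 16 across.
A3 = 8: the only remaining digit allowed by both the 17 across and the 29 down.
B3 = 17 − 8 = 9 completes the 17 across.
A2 = 29 − 22 = 7 completes the 29 down.
B2 = 10 − 7 = 3 completes the 10 across.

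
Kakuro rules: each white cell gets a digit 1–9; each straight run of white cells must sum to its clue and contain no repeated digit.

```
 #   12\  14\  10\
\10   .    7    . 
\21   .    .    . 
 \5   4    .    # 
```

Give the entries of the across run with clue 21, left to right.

R3C2 = 5 − 4 = 1 completes the 5 across.
R2C2 = 14 − 8 = 6 completes the 14 down.
R2C1 = 7: the only remaining digit allowed by both the 21 across and the 12 down.
R2C3 = 21 − 13 = 8 completes the 21 across.
R1C1 = 12 − 11 = 1 completes the 12 down.
R1C3 = 10 − 8 = 2 completes the 10 across.

7, 6, 8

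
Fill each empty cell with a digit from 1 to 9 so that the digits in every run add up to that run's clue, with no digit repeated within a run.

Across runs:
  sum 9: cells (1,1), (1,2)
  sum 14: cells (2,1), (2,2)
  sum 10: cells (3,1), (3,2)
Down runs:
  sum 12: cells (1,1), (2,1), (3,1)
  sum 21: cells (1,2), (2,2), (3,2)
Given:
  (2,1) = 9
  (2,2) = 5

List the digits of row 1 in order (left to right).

2, 7

Given what's placed, (1,2) must be 7 to fit the 9 across and 21 down.
(3,2) = 21 − 12 = 9 completes the 21 down.
(1,1) = 9 − 7 = 2 completes the 9 across.
(3,1) = 10 − 9 = 1 completes the 10 across.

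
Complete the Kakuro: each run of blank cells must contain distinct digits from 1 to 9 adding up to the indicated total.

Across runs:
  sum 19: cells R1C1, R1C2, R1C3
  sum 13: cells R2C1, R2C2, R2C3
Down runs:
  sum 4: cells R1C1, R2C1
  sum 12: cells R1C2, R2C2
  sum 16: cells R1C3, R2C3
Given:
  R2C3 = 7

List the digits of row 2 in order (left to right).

1, 5, 7

4 in 2 cells must be {1,3}; 16 in 2 cells must be {7,9}.
The 19 across and the 4 down share only 3, so R1C1 = 3.
R1C3 = 16 − 7 = 9 completes the 16 down.
R2C1 = 4 − 3 = 1 completes the 4 down.
R2C2 = 13 − 8 = 5 completes the 13 across.
R1C2 = 19 − 12 = 7 completes the 19 across.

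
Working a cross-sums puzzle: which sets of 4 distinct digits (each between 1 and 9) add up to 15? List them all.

{1,2,3,9}; {1,2,4,8}; {1,2,5,7}; {1,3,4,7}; {1,3,5,6}; {2,3,4,6}

4 distinct digits from 1–9 sum between 10 and 30.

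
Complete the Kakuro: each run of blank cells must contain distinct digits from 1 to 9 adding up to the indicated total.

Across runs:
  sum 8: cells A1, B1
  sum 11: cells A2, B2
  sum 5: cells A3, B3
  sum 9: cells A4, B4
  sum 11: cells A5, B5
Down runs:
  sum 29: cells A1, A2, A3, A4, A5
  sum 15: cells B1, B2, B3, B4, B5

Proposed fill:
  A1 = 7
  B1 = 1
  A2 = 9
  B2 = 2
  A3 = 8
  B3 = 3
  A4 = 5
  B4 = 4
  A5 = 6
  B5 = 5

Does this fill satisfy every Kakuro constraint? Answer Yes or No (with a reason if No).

No — the across run A3–B3 sums to 11, not 5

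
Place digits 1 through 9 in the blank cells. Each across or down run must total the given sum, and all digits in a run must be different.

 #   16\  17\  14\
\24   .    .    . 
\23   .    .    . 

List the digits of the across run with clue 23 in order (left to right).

9 8 6

24 in 3 cells must be {7,8,9}; 23 in 3 cells must be {6,8,9}; 16 in 2 cells must be {7,9}.
The 23 across and the 16 down share only 9, so R2C1 = 9.
Given what's placed, R2C2 must be 8 to fit the 23 across and 17 down.
R2C3 = 23 − 17 = 6 completes the 23 across.
R1C1 = 16 − 9 = 7 completes the 16 down.
R1C2 = 17 − 8 = 9 completes the 17 down.
R1C3 = 24 − 16 = 8 completes the 24 across.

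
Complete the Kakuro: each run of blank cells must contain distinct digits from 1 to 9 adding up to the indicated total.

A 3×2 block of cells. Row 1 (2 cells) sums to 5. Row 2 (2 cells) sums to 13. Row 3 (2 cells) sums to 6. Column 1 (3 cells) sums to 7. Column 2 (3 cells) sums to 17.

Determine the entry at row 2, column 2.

7 in 3 cells must be {1,2,4}.
The 13 across and the 7 down share only 4, so (2,1) = 4.
(2,2) = 13 − 4 = 9 completes the 13 across.
Nothing is forced directly, so branch on (1,1), whose candidates are 1 or 2. If (1,1) = 1: then (1,2) would have to be in {4} for the 5 across but in {1,2,3,5,6,7} for the 17 down — contradiction. So (1,1) = 2.
(1,2) = 5 − 2 = 3 completes the 5 across.
(3,1) = 7 − 6 = 1 completes the 7 down.
(3,2) = 6 − 1 = 5 completes the 6 across.

9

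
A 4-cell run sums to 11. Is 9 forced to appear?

The only way to make 11 from 4 distinct digits is {1,2,3,5}, which does not contain 9.

No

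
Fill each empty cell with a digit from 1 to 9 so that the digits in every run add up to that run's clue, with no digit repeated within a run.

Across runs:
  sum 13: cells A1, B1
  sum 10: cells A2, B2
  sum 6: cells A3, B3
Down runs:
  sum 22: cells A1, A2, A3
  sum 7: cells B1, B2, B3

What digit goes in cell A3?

5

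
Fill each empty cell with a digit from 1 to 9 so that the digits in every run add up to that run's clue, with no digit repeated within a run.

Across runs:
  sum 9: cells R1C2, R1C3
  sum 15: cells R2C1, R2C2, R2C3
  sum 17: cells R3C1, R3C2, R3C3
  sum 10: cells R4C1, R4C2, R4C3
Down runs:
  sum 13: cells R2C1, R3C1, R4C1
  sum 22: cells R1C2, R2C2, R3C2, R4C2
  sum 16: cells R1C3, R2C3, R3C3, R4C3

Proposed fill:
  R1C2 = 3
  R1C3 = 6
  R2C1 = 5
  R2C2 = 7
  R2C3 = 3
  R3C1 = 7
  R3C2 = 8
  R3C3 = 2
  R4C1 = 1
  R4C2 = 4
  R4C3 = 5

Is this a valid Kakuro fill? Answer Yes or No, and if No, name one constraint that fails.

Across: 3+6=9; 5+7+3=15; 7+8+2=17; 1+4+5=10. Down: 5+7+1=13; 3+7+8+4=22; 6+3+2+5=16. No digit repeats within any run.

Yes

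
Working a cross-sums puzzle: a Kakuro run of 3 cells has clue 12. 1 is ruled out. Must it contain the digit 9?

No

Counterexample: {2,3,7} sums to 12 under that restriction without using 9.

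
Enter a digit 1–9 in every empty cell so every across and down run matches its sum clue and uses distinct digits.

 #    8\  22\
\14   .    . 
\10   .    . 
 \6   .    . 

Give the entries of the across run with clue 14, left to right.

5, 9

The 14 across and the 8 down share only 5, so R1C1 = 5.
R1C2 = 14 − 5 = 9 completes the 14 across.
Given what's placed, R3C2 must be 5 to fit the 6 across and 22 down.
R2C2 = 22 − 14 = 8 completes the 22 down.
R3C1 = 6 − 5 = 1 completes the 6 across.
R2C1 = 10 − 8 = 2 completes the 10 across.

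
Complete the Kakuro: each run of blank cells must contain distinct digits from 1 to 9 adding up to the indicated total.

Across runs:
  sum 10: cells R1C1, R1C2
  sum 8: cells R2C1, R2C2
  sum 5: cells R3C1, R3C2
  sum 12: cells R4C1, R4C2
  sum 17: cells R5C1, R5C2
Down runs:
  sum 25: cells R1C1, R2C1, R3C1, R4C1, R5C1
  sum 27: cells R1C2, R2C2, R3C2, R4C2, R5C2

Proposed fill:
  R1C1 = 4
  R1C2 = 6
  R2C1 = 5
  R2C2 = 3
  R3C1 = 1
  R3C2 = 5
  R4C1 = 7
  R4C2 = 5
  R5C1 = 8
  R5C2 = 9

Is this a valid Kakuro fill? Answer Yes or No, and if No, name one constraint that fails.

No — the across run R3C1–R3C2 sums to 6, not 5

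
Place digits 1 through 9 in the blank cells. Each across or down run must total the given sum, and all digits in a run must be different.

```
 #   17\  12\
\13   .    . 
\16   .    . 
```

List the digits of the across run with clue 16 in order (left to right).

16 in 2 cells must be {7,9}; 17 in 2 cells must be {8,9}.
The 16 across and the 17 down share only 9, so R2C1 = 9.
R2C2 = 16 − 9 = 7 completes the 16 across.
R1C1 = 17 − 9 = 8 completes the 17 down.
R1C2 = 13 − 8 = 5 completes the 13 across.

9 7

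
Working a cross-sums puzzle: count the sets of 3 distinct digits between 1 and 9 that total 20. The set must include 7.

2

3 distinct digits from 1–9 sum between 6 and 24.
Keeping only sets containing 7.
Enumerating: {4,7,9}, {5,7,8}.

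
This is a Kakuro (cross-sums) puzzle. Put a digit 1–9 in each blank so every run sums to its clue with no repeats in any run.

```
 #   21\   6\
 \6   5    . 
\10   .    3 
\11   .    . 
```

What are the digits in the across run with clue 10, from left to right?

7 3

6 in 3 cells must be {1,2,3}.
R1C2 = 6 − 5 = 1 completes the 6 across.
R2C1 = 10 − 3 = 7 completes the 10 across.
R3C1 = 21 − 12 = 9 completes the 21 down.
R3C2 = 11 − 9 = 2 completes the 11 across.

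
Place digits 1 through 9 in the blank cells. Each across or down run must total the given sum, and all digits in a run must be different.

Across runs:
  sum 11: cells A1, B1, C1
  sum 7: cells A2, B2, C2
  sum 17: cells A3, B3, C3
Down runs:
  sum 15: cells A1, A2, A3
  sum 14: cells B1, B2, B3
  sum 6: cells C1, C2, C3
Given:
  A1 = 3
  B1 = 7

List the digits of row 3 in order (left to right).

8, 6, 3

7 in 3 cells must be {1,2,4}; 6 in 3 cells must be {1,2,3}.
C1 = 11 − 10 = 1 completes the 11 across.
A2 = 4: the only remaining digit allowed by both the 7 across and the 15 down.
C2 = 2: the only remaining digit allowed by both the 7 across and the 6 down.
A3 = 15 − 7 = 8 completes the 15 down.
C3 = 6 − 3 = 3 completes the 6 down.
B2 = 7 − 6 = 1 completes the 7 across.
B3 = 17 − 11 = 6 completes the 17 across.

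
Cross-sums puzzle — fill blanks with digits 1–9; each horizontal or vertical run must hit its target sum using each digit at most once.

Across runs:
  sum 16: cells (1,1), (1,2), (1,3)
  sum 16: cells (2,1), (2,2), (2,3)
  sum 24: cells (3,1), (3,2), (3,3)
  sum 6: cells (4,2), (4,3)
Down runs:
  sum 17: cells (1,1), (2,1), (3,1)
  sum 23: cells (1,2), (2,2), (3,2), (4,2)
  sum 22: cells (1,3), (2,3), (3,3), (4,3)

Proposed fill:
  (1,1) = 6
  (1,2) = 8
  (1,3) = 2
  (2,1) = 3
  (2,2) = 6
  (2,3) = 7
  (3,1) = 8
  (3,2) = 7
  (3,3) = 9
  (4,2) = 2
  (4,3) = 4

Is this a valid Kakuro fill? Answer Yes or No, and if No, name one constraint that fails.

Across: 6+8+2=16; 3+6+7=16; 8+7+9=24; 2+4=6. Down: 6+3+8=17; 8+6+7+2=23; 2+7+9+4=22. No digit repeats within any run.

Yes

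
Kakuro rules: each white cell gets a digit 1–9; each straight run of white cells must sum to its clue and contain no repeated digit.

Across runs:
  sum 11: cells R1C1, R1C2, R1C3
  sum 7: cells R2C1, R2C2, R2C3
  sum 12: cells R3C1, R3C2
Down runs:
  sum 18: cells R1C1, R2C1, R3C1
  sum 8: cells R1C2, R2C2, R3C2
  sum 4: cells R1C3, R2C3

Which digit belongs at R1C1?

7 in 3 cells must be {1,2,4}; 4 in 2 cells must be {1,3}.
Only 1 fits R2C3 under both its across sum 7 and down sum 4.
R1C3 = 4 − 1 = 3 completes the 4 down.
Nothing is forced directly, so branch on R1C2, whose candidates are 1 or 2. If R1C2 = 2: that forces R1C1 = 6, R2C1 = 4, after which R2C2 would have to be in {2} for the 7 across but in {1,5} for the 8 down — contradiction. So R1C2 = 1.
R1C1 = 11 − 4 = 7 completes the 11 across.

7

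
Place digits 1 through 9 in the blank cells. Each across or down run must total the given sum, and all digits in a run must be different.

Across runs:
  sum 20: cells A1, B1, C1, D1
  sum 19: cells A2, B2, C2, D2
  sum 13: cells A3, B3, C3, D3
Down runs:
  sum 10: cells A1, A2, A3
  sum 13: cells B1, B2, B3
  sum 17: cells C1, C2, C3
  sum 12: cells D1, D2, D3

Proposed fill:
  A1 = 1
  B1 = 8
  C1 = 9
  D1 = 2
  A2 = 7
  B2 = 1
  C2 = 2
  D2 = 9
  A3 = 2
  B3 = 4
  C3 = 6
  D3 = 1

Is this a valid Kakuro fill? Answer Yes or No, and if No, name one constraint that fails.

Across: 1+8+9+2=20; 7+1+2+9=19; 2+4+6+1=13. Down: 1+7+2=10; 8+1+4=13; 9+2+6=17; 2+9+1=12. No digit repeats within any run.

Yes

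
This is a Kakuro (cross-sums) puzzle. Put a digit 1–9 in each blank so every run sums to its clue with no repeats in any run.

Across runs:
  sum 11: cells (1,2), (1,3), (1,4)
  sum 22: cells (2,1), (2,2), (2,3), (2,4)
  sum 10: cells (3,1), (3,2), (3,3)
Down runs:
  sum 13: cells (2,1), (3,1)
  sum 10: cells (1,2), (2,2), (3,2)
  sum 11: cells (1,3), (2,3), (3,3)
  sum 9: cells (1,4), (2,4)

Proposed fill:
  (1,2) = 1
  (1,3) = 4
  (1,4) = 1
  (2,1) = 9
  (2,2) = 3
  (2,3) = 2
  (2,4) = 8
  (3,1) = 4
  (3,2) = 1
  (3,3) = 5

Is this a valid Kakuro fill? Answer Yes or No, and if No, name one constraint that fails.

No — the across run (1,2)–(1,4) sums to 6, not 11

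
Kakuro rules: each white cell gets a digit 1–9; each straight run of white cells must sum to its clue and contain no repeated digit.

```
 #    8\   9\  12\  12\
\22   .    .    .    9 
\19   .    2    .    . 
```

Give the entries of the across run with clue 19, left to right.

6 2 8 3

R1C2 = 9 − 2 = 7 completes the 9 down.
R2C4 = 12 − 9 = 3 completes the 12 down.
Nothing is forced directly, so branch on R2C1, whose candidates are 5 or 6. If R2C1 = 5: then R1C1 would have to be in {1,2,4,5} for the 22 across but in {3} for the 8 down — contradiction. So R2C1 = 6.
R1C1 = 8 − 6 = 2 completes the 8 down.
R1C3 = 22 − 18 = 4 completes the 22 across.
R2C3 = 19 − 11 = 8 completes the 19 across.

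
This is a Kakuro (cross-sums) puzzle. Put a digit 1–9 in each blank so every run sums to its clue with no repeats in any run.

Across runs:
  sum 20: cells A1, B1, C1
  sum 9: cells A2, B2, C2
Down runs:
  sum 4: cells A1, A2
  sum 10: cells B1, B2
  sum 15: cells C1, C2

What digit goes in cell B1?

8

4 in 2 cells must be {1,3}.
The 20 across and the 4 down share only 3, so A1 = 3.
A2 = 4 − 3 = 1 completes the 4 down.
Given what's placed, C2 must be 6 to fit the 9 across and 15 down.
C1 = 15 − 6 = 9 completes the 15 down.
B2 = 9 − 7 = 2 completes the 9 across.
B1 = 20 − 12 = 8 completes the 20 across.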